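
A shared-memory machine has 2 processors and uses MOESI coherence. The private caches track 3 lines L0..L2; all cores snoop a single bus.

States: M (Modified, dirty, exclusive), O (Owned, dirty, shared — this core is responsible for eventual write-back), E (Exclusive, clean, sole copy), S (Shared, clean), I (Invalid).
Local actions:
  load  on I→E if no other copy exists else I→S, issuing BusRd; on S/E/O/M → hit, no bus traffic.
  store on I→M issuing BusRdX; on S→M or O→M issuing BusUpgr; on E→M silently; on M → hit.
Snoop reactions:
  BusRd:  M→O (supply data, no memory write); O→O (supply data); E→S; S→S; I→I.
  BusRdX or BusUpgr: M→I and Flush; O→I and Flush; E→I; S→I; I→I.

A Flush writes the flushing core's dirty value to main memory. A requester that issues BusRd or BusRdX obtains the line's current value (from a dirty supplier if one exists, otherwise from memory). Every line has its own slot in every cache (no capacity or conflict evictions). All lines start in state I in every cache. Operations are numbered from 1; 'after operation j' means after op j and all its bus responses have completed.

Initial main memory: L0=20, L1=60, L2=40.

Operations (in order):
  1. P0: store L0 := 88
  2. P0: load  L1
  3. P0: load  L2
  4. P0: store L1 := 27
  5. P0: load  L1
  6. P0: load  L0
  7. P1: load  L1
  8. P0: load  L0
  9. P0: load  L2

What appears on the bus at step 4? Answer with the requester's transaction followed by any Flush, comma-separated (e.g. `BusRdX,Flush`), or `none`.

bus = none

1. P0: store L0 := 88  bus=[BusRdX]  L0: P0=M P1=I  mem[L0]=20
2. P0: load  L1  bus=[BusRd]  L1: P0=E P1=I  mem[L1]=60
3. P0: load  L2  bus=[BusRd]  L2: P0=E P1=I  mem[L2]=40
4. P0: store L1 := 27  bus=[-]  L1: P0=M P1=I  mem[L1]=60
5. P0: load  L1  bus=[-]  L1: P0=M P1=I  mem[L1]=60
6. P0: load  L0  bus=[-]  L0: P0=M P1=I  mem[L0]=20
7. P1: load  L1  bus=[BusRd]  L1: P0=O P1=S  mem[L1]=60
8. P0: load  L0  bus=[-]  L0: P0=M P1=I  mem[L0]=20
9. P0: load  L2  bus=[-]  L2: P0=E P1=I  mem[L2]=40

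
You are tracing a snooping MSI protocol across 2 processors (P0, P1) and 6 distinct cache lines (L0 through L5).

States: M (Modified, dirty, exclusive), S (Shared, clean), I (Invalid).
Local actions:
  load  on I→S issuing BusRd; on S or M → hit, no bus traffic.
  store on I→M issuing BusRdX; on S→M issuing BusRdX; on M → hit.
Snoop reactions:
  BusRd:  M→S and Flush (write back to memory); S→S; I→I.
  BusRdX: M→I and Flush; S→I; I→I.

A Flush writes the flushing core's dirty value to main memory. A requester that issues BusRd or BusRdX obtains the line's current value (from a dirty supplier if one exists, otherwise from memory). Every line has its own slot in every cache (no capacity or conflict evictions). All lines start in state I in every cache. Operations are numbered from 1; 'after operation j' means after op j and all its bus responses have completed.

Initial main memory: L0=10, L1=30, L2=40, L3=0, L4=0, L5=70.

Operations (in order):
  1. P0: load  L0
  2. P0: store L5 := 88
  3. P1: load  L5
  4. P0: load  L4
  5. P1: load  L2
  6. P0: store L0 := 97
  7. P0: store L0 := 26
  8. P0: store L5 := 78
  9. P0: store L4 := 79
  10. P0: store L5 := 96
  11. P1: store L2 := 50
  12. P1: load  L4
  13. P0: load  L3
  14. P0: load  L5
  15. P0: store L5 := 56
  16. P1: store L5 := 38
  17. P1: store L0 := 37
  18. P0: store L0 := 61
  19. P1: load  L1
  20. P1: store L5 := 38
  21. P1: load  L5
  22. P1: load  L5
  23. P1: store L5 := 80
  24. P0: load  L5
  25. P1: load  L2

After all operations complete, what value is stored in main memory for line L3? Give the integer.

[1] P0: load  L0 | P0:S(10), P1:I | bus: BusRd
[2] P0: store L5 := 88 | P0:M(88), P1:I | bus: BusRdX
[3] P1: load  L5 | P0:S(88), P1:S(88) | bus: BusRd,Flush
[4] P0: load  L4 | P0:S(0), P1:I | bus: BusRd
[5] P1: load  L2 | P0:I, P1:S(40) | bus: BusRd
[6] P0: store L0 := 97 | P0:M(97), P1:I | bus: BusRdX
[7] P0: store L0 := 26 | P0:M(26), P1:I | bus: none
[8] P0: store L5 := 78 | P0:M(78), P1:I | bus: BusRdX
[9] P0: store L4 := 79 | P0:M(79), P1:I | bus: BusRdX
[10] P0: store L5 := 96 | P0:M(96), P1:I | bus: none
[11] P1: store L2 := 50 | P0:I, P1:M(50) | bus: BusRdX
[12] P1: load  L4 | P0:S(79), P1:S(79) | bus: BusRd,Flush
[13] P0: load  L3 | P0:S(0), P1:I | bus: BusRd
[14] P0: load  L5 | P0:M(96), P1:I | bus: none
[15] P0: store L5 := 56 | P0:M(56), P1:I | bus: none
[16] P1: store L5 := 38 | P0:I, P1:M(38) | bus: BusRdX,Flush
[17] P1: store L0 := 37 | P0:I, P1:M(37) | bus: BusRdX,Flush
[18] P0: store L0 := 61 | P0:M(61), P1:I | bus: BusRdX,Flush
[19] P1: load  L1 | P0:I, P1:S(30) | bus: BusRd
[20] P1: store L5 := 38 | P0:I, P1:M(38) | bus: none
[21] P1: load  L5 | P0:I, P1:M(38) | bus: none
[22] P1: load  L5 | P0:I, P1:M(38) | bus: none
[23] P1: store L5 := 80 | P0:I, P1:M(80) | bus: none
[24] P0: load  L5 | P0:S(80), P1:S(80) | bus: BusRd,Flush
[25] P1: load  L2 | P0:I, P1:M(50) | bus: none

memory[L3] = 0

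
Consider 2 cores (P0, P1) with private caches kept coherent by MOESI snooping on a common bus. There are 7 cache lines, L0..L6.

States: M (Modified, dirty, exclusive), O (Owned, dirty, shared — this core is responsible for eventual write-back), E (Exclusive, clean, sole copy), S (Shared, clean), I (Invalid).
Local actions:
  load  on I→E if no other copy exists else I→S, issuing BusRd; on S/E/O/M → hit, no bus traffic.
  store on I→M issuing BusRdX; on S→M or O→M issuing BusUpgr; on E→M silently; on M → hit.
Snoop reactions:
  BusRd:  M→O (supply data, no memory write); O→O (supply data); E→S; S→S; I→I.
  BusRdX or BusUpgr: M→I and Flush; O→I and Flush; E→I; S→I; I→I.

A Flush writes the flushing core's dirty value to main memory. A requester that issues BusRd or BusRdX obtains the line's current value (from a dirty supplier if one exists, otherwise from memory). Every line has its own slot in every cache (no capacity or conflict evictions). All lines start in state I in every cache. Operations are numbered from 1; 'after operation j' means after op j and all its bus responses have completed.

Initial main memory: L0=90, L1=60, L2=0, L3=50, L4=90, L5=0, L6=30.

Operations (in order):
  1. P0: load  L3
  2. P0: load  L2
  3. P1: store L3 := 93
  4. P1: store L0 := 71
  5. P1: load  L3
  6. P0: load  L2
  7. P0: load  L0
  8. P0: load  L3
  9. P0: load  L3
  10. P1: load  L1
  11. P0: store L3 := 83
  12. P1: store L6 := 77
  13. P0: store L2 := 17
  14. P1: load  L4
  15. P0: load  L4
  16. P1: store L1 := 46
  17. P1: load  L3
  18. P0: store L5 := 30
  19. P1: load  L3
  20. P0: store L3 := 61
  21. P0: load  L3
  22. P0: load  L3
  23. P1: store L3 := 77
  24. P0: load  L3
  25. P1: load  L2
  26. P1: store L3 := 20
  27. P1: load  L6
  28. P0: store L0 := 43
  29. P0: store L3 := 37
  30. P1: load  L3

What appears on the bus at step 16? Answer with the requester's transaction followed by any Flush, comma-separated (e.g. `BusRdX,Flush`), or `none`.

1. P0: load  L3  bus=[BusRd]  L3: P0=E P1=I  mem[L3]=50
2. P0: load  L2  bus=[BusRd]  L2: P0=E P1=I  mem[L2]=0
3. P1: store L3 := 93  bus=[BusRdX]  L3: P0=I P1=M  mem[L3]=50
4. P1: store L0 := 71  bus=[BusRdX]  L0: P0=I P1=M  mem[L0]=90
5. P1: load  L3  bus=[-]  L3: P0=I P1=M  mem[L3]=50
6. P0: load  L2  bus=[-]  L2: P0=E P1=I  mem[L2]=0
7. P0: load  L0  bus=[BusRd]  L0: P0=S P1=O  mem[L0]=90
8. P0: load  L3  bus=[BusRd]  L3: P0=S P1=O  mem[L3]=50
9. P0: load  L3  bus=[-]  L3: P0=S P1=O  mem[L3]=50
10. P1: load  L1  bus=[BusRd]  L1: P0=I P1=E  mem[L1]=60
11. P0: store L3 := 83  bus=[BusUpgr,Flush]  L3: P0=M P1=I  mem[L3]=93
12. P1: store L6 := 77  bus=[BusRdX]  L6: P0=I P1=M  mem[L6]=30
13. P0: store L2 := 17  bus=[-]  L2: P0=M P1=I  mem[L2]=0
14. P1: load  L4  bus=[BusRd]  L4: P0=I P1=E  mem[L4]=90
15. P0: load  L4  bus=[BusRd]  L4: P0=S P1=S  mem[L4]=90
16. P1: store L1 := 46  bus=[-]  L1: P0=I P1=M  mem[L1]=60
17. P1: load  L3  bus=[BusRd]  L3: P0=O P1=S  mem[L3]=93
18. P0: store L5 := 30  bus=[BusRdX]  L5: P0=M P1=I  mem[L5]=0
19. P1: load  L3  bus=[-]  L3: P0=O P1=S  mem[L3]=93
20. P0: store L3 := 61  bus=[BusUpgr]  L3: P0=M P1=I  mem[L3]=93
21. P0: load  L3  bus=[-]  L3: P0=M P1=I  mem[L3]=93
22. P0: load  L3  bus=[-]  L3: P0=M P1=I  mem[L3]=93
23. P1: store L3 := 77  bus=[BusRdX,Flush]  L3: P0=I P1=M  mem[L3]=61
24. P0: load  L3  bus=[BusRd]  L3: P0=S P1=O  mem[L3]=61
25. P1: load  L2  bus=[BusRd]  L2: P0=O P1=S  mem[L2]=0
26. P1: store L3 := 20  bus=[BusUpgr]  L3: P0=I P1=M  mem[L3]=61
27. P1: load  L6  bus=[-]  L6: P0=I P1=M  mem[L6]=30
28. P0: store L0 := 43  bus=[BusUpgr,Flush]  L0: P0=M P1=I  mem[L0]=71
29. P0: store L3 := 37  bus=[BusRdX,Flush]  L3: P0=M P1=I  mem[L3]=20
30. P1: load  L3  bus=[BusRd]  L3: P0=O P1=S  mem[L3]=20

bus = none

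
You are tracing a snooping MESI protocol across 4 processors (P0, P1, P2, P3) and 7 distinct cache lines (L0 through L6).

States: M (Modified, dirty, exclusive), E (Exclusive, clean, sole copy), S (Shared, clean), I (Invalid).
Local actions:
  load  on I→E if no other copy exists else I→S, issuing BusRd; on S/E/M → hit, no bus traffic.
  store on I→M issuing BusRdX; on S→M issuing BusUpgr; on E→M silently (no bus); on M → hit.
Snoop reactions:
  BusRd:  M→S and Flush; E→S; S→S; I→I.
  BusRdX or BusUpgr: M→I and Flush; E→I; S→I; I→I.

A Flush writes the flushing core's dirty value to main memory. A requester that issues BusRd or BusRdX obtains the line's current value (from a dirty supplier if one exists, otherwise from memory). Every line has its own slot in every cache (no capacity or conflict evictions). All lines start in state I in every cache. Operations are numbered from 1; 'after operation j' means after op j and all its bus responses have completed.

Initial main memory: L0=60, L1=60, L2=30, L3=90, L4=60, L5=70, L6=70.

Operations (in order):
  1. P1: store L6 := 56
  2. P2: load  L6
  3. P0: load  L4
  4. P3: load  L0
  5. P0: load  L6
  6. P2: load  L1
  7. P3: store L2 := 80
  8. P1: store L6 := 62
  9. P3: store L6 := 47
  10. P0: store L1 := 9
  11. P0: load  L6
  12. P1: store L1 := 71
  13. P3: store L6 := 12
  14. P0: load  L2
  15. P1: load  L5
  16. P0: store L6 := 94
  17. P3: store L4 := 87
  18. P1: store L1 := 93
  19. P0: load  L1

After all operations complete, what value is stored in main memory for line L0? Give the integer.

memory[L0] = 60

1. P1: store L6 := 56  bus=[BusRdX]  L6: P0=I P1=M P2=I P3=I  mem[L6]=70
2. P2: load  L6  bus=[BusRd,Flush]  L6: P0=I P1=S P2=S P3=I  mem[L6]=56
3. P0: load  L4  bus=[BusRd]  L4: P0=E P1=I P2=I P3=I  mem[L4]=60
4. P3: load  L0  bus=[BusRd]  L0: P0=I P1=I P2=I P3=E  mem[L0]=60
5. P0: load  L6  bus=[BusRd]  L6: P0=S P1=S P2=S P3=I  mem[L6]=56
6. P2: load  L1  bus=[BusRd]  L1: P0=I P1=I P2=E P3=I  mem[L1]=60
7. P3: store L2 := 80  bus=[BusRdX]  L2: P0=I P1=I P2=I P3=M  mem[L2]=30
8. P1: store L6 := 62  bus=[BusUpgr]  L6: P0=I P1=M P2=I P3=I  mem[L6]=56
9. P3: store L6 := 47  bus=[BusRdX,Flush]  L6: P0=I P1=I P2=I P3=M  mem[L6]=62
10. P0: store L1 := 9  bus=[BusRdX]  L1: P0=M P1=I P2=I P3=I  mem[L1]=60
11. P0: load  L6  bus=[BusRd,Flush]  L6: P0=S P1=I P2=I P3=S  mem[L6]=47
12. P1: store L1 := 71  bus=[BusRdX,Flush]  L1: P0=I P1=M P2=I P3=I  mem[L1]=9
13. P3: store L6 := 12  bus=[BusUpgr]  L6: P0=I P1=I P2=I P3=M  mem[L6]=47
14. P0: load  L2  bus=[BusRd,Flush]  L2: P0=S P1=I P2=I P3=S  mem[L2]=80
15. P1: load  L5  bus=[BusRd]  L5: P0=I P1=E P2=I P3=I  mem[L5]=70
16. P0: store L6 := 94  bus=[BusRdX,Flush]  L6: P0=M P1=I P2=I P3=I  mem[L6]=12
17. P3: store L4 := 87  bus=[BusRdX]  L4: P0=I P1=I P2=I P3=M  mem[L4]=60
18. P1: store L1 := 93  bus=[-]  L1: P0=I P1=M P2=I P3=I  mem[L1]=9
19. P0: load  L1  bus=[BusRd,Flush]  L1: P0=S P1=S P2=I P3=I  mem[L1]=93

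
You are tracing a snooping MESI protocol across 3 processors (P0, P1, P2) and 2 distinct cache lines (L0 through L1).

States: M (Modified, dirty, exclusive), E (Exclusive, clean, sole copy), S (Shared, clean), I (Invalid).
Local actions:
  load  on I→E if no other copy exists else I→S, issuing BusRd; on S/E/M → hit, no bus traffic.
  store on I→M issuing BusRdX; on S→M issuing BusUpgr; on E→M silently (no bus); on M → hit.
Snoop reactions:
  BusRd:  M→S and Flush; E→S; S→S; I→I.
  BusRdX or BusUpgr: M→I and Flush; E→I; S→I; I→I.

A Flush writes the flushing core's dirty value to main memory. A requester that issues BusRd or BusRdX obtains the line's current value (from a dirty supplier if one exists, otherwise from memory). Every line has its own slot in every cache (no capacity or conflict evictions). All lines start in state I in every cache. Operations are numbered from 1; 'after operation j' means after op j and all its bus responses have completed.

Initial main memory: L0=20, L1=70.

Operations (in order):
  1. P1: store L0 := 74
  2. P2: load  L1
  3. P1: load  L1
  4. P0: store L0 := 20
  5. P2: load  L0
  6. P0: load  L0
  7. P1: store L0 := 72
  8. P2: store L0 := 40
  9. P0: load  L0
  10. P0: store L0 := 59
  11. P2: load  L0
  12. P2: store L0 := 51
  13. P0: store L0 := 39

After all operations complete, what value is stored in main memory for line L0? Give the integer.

memory[L0] = 51

  op1 P1: store L0 := 74 → I/M/I on L0; bus BusRdX; mem=20
  op2 P2: load  L1 → I/I/E on L1; bus BusRd; mem=70
  op3 P1: load  L1 → I/S/S on L1; bus BusRd; mem=70
  op4 P0: store L0 := 20 → M/I/I on L0; bus BusRdX Flush; mem=74
  op5 P2: load  L0 → S/I/S on L0; bus BusRd Flush; mem=20
  op6 P0: load  L0 → S/I/S on L0; bus (none); mem=20
  op7 P1: store L0 := 72 → I/M/I on L0; bus BusRdX; mem=20
  op8 P2: store L0 := 40 → I/I/M on L0; bus BusRdX Flush; mem=72
  op9 P0: load  L0 → S/I/S on L0; bus BusRd Flush; mem=40
  op10 P0: store L0 := 59 → M/I/I on L0; bus BusUpgr; mem=40
  op11 P2: load  L0 → S/I/S on L0; bus BusRd Flush; mem=59
  op12 P2: store L0 := 51 → I/I/M on L0; bus BusUpgr; mem=59
  op13 P0: store L0 := 39 → M/I/I on L0; bus BusRdX Flush; mem=51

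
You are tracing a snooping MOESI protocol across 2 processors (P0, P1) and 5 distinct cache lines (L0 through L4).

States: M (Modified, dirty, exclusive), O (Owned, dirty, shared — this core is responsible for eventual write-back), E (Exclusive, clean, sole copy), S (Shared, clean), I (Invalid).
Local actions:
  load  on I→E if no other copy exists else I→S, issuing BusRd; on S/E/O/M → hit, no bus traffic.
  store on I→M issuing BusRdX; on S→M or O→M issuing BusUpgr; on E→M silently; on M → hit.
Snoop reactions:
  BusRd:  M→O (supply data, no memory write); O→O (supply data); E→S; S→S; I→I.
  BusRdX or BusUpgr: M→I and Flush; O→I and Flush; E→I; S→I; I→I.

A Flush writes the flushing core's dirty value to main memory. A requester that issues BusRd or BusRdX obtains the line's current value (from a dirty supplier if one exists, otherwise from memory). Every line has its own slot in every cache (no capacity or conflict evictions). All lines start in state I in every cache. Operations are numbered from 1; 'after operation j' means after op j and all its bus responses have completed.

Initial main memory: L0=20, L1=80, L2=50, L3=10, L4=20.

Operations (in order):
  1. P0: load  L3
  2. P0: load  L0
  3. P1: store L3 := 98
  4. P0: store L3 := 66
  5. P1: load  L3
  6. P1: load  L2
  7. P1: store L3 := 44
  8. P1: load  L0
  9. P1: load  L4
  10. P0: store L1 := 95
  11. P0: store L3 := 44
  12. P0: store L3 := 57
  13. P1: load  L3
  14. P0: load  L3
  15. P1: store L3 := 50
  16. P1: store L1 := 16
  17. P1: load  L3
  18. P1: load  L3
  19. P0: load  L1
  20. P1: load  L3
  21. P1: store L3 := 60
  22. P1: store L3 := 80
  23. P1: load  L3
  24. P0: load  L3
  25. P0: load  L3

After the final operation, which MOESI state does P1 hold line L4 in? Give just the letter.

step 1: P0: load  L3  ⟶  EI  (L3)  txn=BusRd  M[L3]=10
step 2: P0: load  L0  ⟶  EI  (L0)  txn=BusRd  M[L0]=20
step 3: P1: store L3 := 98  ⟶  IM  (L3)  txn=BusRdX  M[L3]=10
step 4: P0: store L3 := 66  ⟶  MI  (L3)  txn=BusRdX+Flush  M[L3]=98
step 5: P1: load  L3  ⟶  OS  (L3)  txn=BusRd  M[L3]=98
step 6: P1: load  L2  ⟶  IE  (L2)  txn=BusRd  M[L2]=50
step 7: P1: store L3 := 44  ⟶  IM  (L3)  txn=BusUpgr+Flush  M[L3]=66
step 8: P1: load  L0  ⟶  SS  (L0)  txn=BusRd  M[L0]=20
step 9: P1: load  L4  ⟶  IE  (L4)  txn=BusRd  M[L4]=20
step 10: P0: store L1 := 95  ⟶  MI  (L1)  txn=BusRdX  M[L1]=80
step 11: P0: store L3 := 44  ⟶  MI  (L3)  txn=BusRdX+Flush  M[L3]=44
step 12: P0: store L3 := 57  ⟶  MI  (L3)  txn=∅  M[L3]=44
step 13: P1: load  L3  ⟶  OS  (L3)  txn=BusRd  M[L3]=44
step 14: P0: load  L3  ⟶  OS  (L3)  txn=∅  M[L3]=44
step 15: P1: store L3 := 50  ⟶  IM  (L3)  txn=BusUpgr+Flush  M[L3]=57
step 16: P1: store L1 := 16  ⟶  IM  (L1)  txn=BusRdX+Flush  M[L1]=95
step 17: P1: load  L3  ⟶  IM  (L3)  txn=∅  M[L3]=57
step 18: P1: load  L3  ⟶  IM  (L3)  txn=∅  M[L3]=57
step 19: P0: load  L1  ⟶  SO  (L1)  txn=BusRd  M[L1]=95
step 20: P1: load  L3  ⟶  IM  (L3)  txn=∅  M[L3]=57
step 21: P1: store L3 := 60  ⟶  IM  (L3)  txn=∅  M[L3]=57
step 22: P1: store L3 := 80  ⟶  IM  (L3)  txn=∅  M[L3]=57
step 23: P1: load  L3  ⟶  IM  (L3)  txn=∅  M[L3]=57
step 24: P0: load  L3  ⟶  SO  (L3)  txn=BusRd  M[L3]=57
step 25: P0: load  L3  ⟶  SO  (L3)  txn=∅  M[L3]=57

state = E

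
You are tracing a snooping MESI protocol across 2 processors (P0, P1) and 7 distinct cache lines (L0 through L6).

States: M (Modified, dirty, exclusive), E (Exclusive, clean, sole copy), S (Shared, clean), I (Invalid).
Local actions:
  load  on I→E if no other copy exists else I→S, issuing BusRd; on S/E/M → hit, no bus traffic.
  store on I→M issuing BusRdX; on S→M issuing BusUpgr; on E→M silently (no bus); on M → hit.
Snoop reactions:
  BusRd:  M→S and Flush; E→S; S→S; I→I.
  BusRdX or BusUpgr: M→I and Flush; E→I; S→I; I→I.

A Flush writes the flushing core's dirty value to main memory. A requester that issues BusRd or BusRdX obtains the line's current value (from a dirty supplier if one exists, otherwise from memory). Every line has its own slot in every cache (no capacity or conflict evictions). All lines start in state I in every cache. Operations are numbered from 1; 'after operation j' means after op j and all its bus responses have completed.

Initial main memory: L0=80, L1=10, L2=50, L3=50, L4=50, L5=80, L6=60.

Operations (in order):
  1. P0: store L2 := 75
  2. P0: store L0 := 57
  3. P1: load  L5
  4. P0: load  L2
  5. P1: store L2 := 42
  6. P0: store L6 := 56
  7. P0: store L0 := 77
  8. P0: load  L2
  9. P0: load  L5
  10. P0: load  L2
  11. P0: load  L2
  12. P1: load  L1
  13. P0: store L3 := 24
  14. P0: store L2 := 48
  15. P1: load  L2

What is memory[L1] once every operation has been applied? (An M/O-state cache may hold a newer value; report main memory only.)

[1] P0: store L2 := 75 | P0:M(75), P1:I | bus: BusRdX
[2] P0: store L0 := 57 | P0:M(57), P1:I | bus: BusRdX
[3] P1: load  L5 | P0:I, P1:E(80) | bus: BusRd
[4] P0: load  L2 | P0:M(75), P1:I | bus: none
[5] P1: store L2 := 42 | P0:I, P1:M(42) | bus: BusRdX,Flush
[6] P0: store L6 := 56 | P0:M(56), P1:I | bus: BusRdX
[7] P0: store L0 := 77 | P0:M(77), P1:I | bus: none
[8] P0: load  L2 | P0:S(42), P1:S(42) | bus: BusRd,Flush
[9] P0: load  L5 | P0:S(80), P1:S(80) | bus: BusRd
[10] P0: load  L2 | P0:S(42), P1:S(42) | bus: none
[11] P0: load  L2 | P0:S(42), P1:S(42) | bus: none
[12] P1: load  L1 | P0:I, P1:E(10) | bus: BusRd
[13] P0: store L3 := 24 | P0:M(24), P1:I | bus: BusRdX
[14] P0: store L2 := 48 | P0:M(48), P1:I | bus: BusUpgr
[15] P1: load  L2 | P0:S(48), P1:S(48) | bus: BusRd,Flush

memory[L1] = 10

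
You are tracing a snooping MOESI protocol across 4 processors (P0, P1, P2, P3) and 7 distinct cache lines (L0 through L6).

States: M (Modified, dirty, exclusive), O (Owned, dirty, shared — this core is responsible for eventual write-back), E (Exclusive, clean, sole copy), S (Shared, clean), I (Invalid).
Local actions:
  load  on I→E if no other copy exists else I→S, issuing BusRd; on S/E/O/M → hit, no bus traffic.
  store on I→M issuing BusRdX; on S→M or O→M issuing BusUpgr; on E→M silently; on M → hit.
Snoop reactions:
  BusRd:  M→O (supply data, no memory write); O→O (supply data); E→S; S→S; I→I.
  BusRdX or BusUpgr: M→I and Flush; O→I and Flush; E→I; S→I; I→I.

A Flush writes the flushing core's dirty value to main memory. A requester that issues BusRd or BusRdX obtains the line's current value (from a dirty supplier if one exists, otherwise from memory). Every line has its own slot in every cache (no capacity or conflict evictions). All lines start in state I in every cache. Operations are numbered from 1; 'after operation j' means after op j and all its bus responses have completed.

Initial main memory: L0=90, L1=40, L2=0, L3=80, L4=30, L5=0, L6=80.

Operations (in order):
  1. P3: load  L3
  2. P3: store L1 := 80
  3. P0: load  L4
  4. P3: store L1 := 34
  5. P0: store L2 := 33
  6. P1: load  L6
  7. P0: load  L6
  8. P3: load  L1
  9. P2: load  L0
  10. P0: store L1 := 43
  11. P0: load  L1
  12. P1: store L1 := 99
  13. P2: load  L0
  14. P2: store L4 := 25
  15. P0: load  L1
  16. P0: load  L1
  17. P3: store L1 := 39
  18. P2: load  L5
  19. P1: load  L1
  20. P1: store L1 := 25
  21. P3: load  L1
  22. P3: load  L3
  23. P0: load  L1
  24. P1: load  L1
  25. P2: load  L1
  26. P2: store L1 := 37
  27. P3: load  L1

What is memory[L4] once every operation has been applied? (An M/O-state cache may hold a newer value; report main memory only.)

memory[L4] = 30

1. P3: load  L3  bus=[BusRd]  L3: P0=I P1=I P2=I P3=E  mem[L3]=80
2. P3: store L1 := 80  bus=[BusRdX]  L1: P0=I P1=I P2=I P3=M  mem[L1]=40
3. P0: load  L4  bus=[BusRd]  L4: P0=E P1=I P2=I P3=I  mem[L4]=30
4. P3: store L1 := 34  bus=[-]  L1: P0=I P1=I P2=I P3=M  mem[L1]=40
5. P0: store L2 := 33  bus=[BusRdX]  L2: P0=M P1=I P2=I P3=I  mem[L2]=0
6. P1: load  L6  bus=[BusRd]  L6: P0=I P1=E P2=I P3=I  mem[L6]=80
7. P0: load  L6  bus=[BusRd]  L6: P0=S P1=S P2=I P3=I  mem[L6]=80
8. P3: load  L1  bus=[-]  L1: P0=I P1=I P2=I P3=M  mem[L1]=40
9. P2: load  L0  bus=[BusRd]  L0: P0=I P1=I P2=E P3=I  mem[L0]=90
10. P0: store L1 := 43  bus=[BusRdX,Flush]  L1: P0=M P1=I P2=I P3=I  mem[L1]=34
11. P0: load  L1  bus=[-]  L1: P0=M P1=I P2=I P3=I  mem[L1]=34
12. P1: store L1 := 99  bus=[BusRdX,Flush]  L1: P0=I P1=M P2=I P3=I  mem[L1]=43
13. P2: load  L0  bus=[-]  L0: P0=I P1=I P2=E P3=I  mem[L0]=90
14. P2: store L4 := 25  bus=[BusRdX]  L4: P0=I P1=I P2=M P3=I  mem[L4]=30
15. P0: load  L1  bus=[BusRd]  L1: P0=S P1=O P2=I P3=I  mem[L1]=43
16. P0: load  L1  bus=[-]  L1: P0=S P1=O P2=I P3=I  mem[L1]=43
17. P3: store L1 := 39  bus=[BusRdX,Flush]  L1: P0=I P1=I P2=I P3=M  mem[L1]=99
18. P2: load  L5  bus=[BusRd]  L5: P0=I P1=I P2=E P3=I  mem[L5]=0
19. P1: load  L1  bus=[BusRd]  L1: P0=I P1=S P2=I P3=O  mem[L1]=99
20. P1: store L1 := 25  bus=[BusUpgr,Flush]  L1: P0=I P1=M P2=I P3=I  mem[L1]=39
21. P3: load  L1  bus=[BusRd]  L1: P0=I P1=O P2=I P3=S  mem[L1]=39
22. P3: load  L3  bus=[-]  L3: P0=I P1=I P2=I P3=E  mem[L3]=80
23. P0: load  L1  bus=[BusRd]  L1: P0=S P1=O P2=I P3=S  mem[L1]=39
24. P1: load  L1  bus=[-]  L1: P0=S P1=O P2=I P3=S  mem[L1]=39
25. P2: load  L1  bus=[BusRd]  L1: P0=S P1=O P2=S P3=S  mem[L1]=39
26. P2: store L1 := 37  bus=[BusUpgr,Flush]  L1: P0=I P1=I P2=M P3=I  mem[L1]=25
27. P3: load  L1  bus=[BusRd]  L1: P0=I P1=I P2=O P3=S  mem[L1]=25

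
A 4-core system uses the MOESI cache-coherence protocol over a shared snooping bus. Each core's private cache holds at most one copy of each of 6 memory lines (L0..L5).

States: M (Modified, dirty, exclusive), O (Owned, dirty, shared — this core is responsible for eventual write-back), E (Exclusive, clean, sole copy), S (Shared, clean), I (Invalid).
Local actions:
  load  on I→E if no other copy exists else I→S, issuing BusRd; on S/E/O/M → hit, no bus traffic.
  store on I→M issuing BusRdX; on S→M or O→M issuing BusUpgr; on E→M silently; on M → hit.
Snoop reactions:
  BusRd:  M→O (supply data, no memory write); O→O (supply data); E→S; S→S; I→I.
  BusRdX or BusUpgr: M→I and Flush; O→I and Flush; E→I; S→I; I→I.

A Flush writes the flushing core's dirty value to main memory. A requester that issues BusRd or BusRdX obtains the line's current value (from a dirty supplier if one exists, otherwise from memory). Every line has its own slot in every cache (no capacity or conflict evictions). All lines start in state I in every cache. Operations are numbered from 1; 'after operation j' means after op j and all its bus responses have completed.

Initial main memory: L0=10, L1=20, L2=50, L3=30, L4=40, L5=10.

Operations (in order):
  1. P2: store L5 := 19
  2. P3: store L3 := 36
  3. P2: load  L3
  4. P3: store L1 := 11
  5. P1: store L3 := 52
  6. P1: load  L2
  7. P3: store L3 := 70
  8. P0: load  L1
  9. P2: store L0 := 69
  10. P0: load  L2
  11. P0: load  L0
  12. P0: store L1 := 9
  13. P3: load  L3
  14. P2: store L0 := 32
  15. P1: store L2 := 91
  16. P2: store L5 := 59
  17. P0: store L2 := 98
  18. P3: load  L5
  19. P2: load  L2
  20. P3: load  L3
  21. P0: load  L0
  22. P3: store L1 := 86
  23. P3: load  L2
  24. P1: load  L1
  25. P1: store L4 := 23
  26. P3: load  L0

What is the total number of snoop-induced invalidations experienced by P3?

invalidations = 2

[1] P2: store L5 := 19 | P0:I, P1:I, P2:M(19), P3:I | bus: BusRdX
[2] P3: store L3 := 36 | P0:I, P1:I, P2:I, P3:M(36) | bus: BusRdX
[3] P2: load  L3 | P0:I, P1:I, P2:S(36), P3:O(36) | bus: BusRd
[4] P3: store L1 := 11 | P0:I, P1:I, P2:I, P3:M(11) | bus: BusRdX
[5] P1: store L3 := 52 | P0:I, P1:M(52), P2:I, P3:I | bus: BusRdX,Flush
[6] P1: load  L2 | P0:I, P1:E(50), P2:I, P3:I | bus: BusRd
[7] P3: store L3 := 70 | P0:I, P1:I, P2:I, P3:M(70) | bus: BusRdX,Flush
[8] P0: load  L1 | P0:S(11), P1:I, P2:I, P3:O(11) | bus: BusRd
[9] P2: store L0 := 69 | P0:I, P1:I, P2:M(69), P3:I | bus: BusRdX
[10] P0: load  L2 | P0:S(50), P1:S(50), P2:I, P3:I | bus: BusRd
[11] P0: load  L0 | P0:S(69), P1:I, P2:O(69), P3:I | bus: BusRd
[12] P0: store L1 := 9 | P0:M(9), P1:I, P2:I, P3:I | bus: BusUpgr,Flush
[13] P3: load  L3 | P0:I, P1:I, P2:I, P3:M(70) | bus: none
[14] P2: store L0 := 32 | P0:I, P1:I, P2:M(32), P3:I | bus: BusUpgr
[15] P1: store L2 := 91 | P0:I, P1:M(91), P2:I, P3:I | bus: BusUpgr
[16] P2: store L5 := 59 | P0:I, P1:I, P2:M(59), P3:I | bus: none
[17] P0: store L2 := 98 | P0:M(98), P1:I, P2:I, P3:I | bus: BusRdX,Flush
[18] P3: load  L5 | P0:I, P1:I, P2:O(59), P3:S(59) | bus: BusRd
[19] P2: load  L2 | P0:O(98), P1:I, P2:S(98), P3:I | bus: BusRd
[20] P3: load  L3 | P0:I, P1:I, P2:I, P3:M(70) | bus: none
[21] P0: load  L0 | P0:S(32), P1:I, P2:O(32), P3:I | bus: BusRd
[22] P3: store L1 := 86 | P0:I, P1:I, P2:I, P3:M(86) | bus: BusRdX,Flush
[23] P3: load  L2 | P0:O(98), P1:I, P2:S(98), P3:S(98) | bus: BusRd
[24] P1: load  L1 | P0:I, P1:S(86), P2:I, P3:O(86) | bus: BusRd
[25] P1: store L4 := 23 | P0:I, P1:M(23), P2:I, P3:I | bus: BusRdX
[26] P3: load  L0 | P0:S(32), P1:I, P2:O(32), P3:S(32) | bus: BusRd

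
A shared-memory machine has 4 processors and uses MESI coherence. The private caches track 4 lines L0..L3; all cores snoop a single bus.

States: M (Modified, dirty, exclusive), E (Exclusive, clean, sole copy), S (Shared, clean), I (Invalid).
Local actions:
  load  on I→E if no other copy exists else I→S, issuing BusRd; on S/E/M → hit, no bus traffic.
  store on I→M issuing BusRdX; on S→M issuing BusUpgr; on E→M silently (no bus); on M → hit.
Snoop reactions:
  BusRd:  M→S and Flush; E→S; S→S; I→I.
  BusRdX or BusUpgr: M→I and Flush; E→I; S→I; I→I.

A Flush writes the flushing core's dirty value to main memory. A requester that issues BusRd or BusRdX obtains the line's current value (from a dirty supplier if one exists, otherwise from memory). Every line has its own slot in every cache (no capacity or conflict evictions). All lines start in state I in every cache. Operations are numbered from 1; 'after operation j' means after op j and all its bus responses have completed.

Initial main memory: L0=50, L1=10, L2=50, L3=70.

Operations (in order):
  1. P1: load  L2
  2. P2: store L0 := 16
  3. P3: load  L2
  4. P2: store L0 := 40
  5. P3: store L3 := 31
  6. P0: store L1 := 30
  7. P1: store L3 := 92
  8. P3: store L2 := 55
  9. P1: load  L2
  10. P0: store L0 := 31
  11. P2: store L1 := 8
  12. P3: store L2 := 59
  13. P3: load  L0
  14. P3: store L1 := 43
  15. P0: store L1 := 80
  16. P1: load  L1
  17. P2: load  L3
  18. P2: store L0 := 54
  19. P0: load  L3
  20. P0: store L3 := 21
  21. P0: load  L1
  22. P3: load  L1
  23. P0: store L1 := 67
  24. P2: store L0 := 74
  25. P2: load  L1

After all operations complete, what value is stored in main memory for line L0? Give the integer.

memory[L0] = 31

1. P1: load  L2  bus=[BusRd]  L2: P0=I P1=E P2=I P3=I  mem[L2]=50
2. P2: store L0 := 16  bus=[BusRdX]  L0: P0=I P1=I P2=M P3=I  mem[L0]=50
3. P3: load  L2  bus=[BusRd]  L2: P0=I P1=S P2=I P3=S  mem[L2]=50
4. P2: store L0 := 40  bus=[-]  L0: P0=I P1=I P2=M P3=I  mem[L0]=50
5. P3: store L3 := 31  bus=[BusRdX]  L3: P0=I P1=I P2=I P3=M  mem[L3]=70
6. P0: store L1 := 30  bus=[BusRdX]  L1: P0=M P1=I P2=I P3=I  mem[L1]=10
7. P1: store L3 := 92  bus=[BusRdX,Flush]  L3: P0=I P1=M P2=I P3=I  mem[L3]=31
8. P3: store L2 := 55  bus=[BusUpgr]  L2: P0=I P1=I P2=I P3=M  mem[L2]=50
9. P1: load  L2  bus=[BusRd,Flush]  L2: P0=I P1=S P2=I P3=S  mem[L2]=55
10. P0: store L0 := 31  bus=[BusRdX,Flush]  L0: P0=M P1=I P2=I P3=I  mem[L0]=40
11. P2: store L1 := 8  bus=[BusRdX,Flush]  L1: P0=I P1=I P2=M P3=I  mem[L1]=30
12. P3: store L2 := 59  bus=[BusUpgr]  L2: P0=I P1=I P2=I P3=M  mem[L2]=55
13. P3: load  L0  bus=[BusRd,Flush]  L0: P0=S P1=I P2=I P3=S  mem[L0]=31
14. P3: store L1 := 43  bus=[BusRdX,Flush]  L1: P0=I P1=I P2=I P3=M  mem[L1]=8
15. P0: store L1 := 80  bus=[BusRdX,Flush]  L1: P0=M P1=I P2=I P3=I  mem[L1]=43
16. P1: load  L1  bus=[BusRd,Flush]  L1: P0=S P1=S P2=I P3=I  mem[L1]=80
17. P2: load  L3  bus=[BusRd,Flush]  L3: P0=I P1=S P2=S P3=I  mem[L3]=92
18. P2: store L0 := 54  bus=[BusRdX]  L0: P0=I P1=I P2=M P3=I  mem[L0]=31
19. P0: load  L3  bus=[BusRd]  L3: P0=S P1=S P2=S P3=I  mem[L3]=92
20. P0: store L3 := 21  bus=[BusUpgr]  L3: P0=M P1=I P2=I P3=I  mem[L3]=92
21. P0: load  L1  bus=[-]  L1: P0=S P1=S P2=I P3=I  mem[L1]=80
22. P3: load  L1  bus=[BusRd]  L1: P0=S P1=S P2=I P3=S  mem[L1]=80
23. P0: store L1 := 67  bus=[BusUpgr]  L1: P0=M P1=I P2=I P3=I  mem[L1]=80
24. P2: store L0 := 74  bus=[-]  L0: P0=I P1=I P2=M P3=I  mem[L0]=31
25. P2: load  L1  bus=[BusRd,Flush]  L1: P0=S P1=I P2=S P3=I  mem[L1]=67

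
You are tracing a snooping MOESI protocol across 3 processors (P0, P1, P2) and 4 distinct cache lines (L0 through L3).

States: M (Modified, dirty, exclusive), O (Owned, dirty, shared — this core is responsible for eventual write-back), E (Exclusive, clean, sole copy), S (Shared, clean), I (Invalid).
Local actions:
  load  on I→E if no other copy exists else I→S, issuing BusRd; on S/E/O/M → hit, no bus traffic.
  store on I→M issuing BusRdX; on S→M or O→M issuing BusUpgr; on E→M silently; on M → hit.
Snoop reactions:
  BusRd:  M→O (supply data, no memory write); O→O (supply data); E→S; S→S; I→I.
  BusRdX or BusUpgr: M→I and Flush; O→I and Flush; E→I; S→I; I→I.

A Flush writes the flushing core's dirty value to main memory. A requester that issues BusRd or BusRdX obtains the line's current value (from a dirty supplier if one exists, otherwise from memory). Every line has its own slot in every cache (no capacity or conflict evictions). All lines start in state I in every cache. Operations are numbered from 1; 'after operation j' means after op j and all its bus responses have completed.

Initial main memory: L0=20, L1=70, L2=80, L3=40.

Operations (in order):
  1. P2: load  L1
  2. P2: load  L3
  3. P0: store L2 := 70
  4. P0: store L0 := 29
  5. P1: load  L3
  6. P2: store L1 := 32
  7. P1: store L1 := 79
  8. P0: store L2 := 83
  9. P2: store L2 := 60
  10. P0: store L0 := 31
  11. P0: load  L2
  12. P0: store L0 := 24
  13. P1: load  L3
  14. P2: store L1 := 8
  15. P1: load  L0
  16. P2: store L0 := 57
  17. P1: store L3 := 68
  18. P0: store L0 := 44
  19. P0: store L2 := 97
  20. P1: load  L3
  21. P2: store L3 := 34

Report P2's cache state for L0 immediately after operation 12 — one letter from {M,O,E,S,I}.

1. P2: load  L1  bus=[BusRd]  L1: P0=I P1=I P2=E  mem[L1]=70
2. P2: load  L3  bus=[BusRd]  L3: P0=I P1=I P2=E  mem[L3]=40
3. P0: store L2 := 70  bus=[BusRdX]  L2: P0=M P1=I P2=I  mem[L2]=80
4. P0: store L0 := 29  bus=[BusRdX]  L0: P0=M P1=I P2=I  mem[L0]=20
5. P1: load  L3  bus=[BusRd]  L3: P0=I P1=S P2=S  mem[L3]=40
6. P2: store L1 := 32  bus=[-]  L1: P0=I P1=I P2=M  mem[L1]=70
7. P1: store L1 := 79  bus=[BusRdX,Flush]  L1: P0=I P1=M P2=I  mem[L1]=32
8. P0: store L2 := 83  bus=[-]  L2: P0=M P1=I P2=I  mem[L2]=80
9. P2: store L2 := 60  bus=[BusRdX,Flush]  L2: P0=I P1=I P2=M  mem[L2]=83
10. P0: store L0 := 31  bus=[-]  L0: P0=M P1=I P2=I  mem[L0]=20
11. P0: load  L2  bus=[BusRd]  L2: P0=S P1=I P2=O  mem[L2]=83
12. P0: store L0 := 24  bus=[-]  L0: P0=M P1=I P2=I  mem[L0]=20
13. P1: load  L3  bus=[-]  L3: P0=I P1=S P2=S  mem[L3]=40
14. P2: store L1 := 8  bus=[BusRdX,Flush]  L1: P0=I P1=I P2=M  mem[L1]=79
15. P1: load  L0  bus=[BusRd]  L0: P0=O P1=S P2=I  mem[L0]=20
16. P2: store L0 := 57  bus=[BusRdX,Flush]  L0: P0=I P1=I P2=M  mem[L0]=24
17. P1: store L3 := 68  bus=[BusUpgr]  L3: P0=I P1=M P2=I  mem[L3]=40
18. P0: store L0 := 44  bus=[BusRdX,Flush]  L0: P0=M P1=I P2=I  mem[L0]=57
19. P0: store L2 := 97  bus=[BusUpgr,Flush]  L2: P0=M P1=I P2=I  mem[L2]=60
20. P1: load  L3  bus=[-]  L3: P0=I P1=M P2=I  mem[L3]=40
21. P2: store L3 := 34  bus=[BusRdX,Flush]  L3: P0=I P1=I P2=M  mem[L3]=68

state = I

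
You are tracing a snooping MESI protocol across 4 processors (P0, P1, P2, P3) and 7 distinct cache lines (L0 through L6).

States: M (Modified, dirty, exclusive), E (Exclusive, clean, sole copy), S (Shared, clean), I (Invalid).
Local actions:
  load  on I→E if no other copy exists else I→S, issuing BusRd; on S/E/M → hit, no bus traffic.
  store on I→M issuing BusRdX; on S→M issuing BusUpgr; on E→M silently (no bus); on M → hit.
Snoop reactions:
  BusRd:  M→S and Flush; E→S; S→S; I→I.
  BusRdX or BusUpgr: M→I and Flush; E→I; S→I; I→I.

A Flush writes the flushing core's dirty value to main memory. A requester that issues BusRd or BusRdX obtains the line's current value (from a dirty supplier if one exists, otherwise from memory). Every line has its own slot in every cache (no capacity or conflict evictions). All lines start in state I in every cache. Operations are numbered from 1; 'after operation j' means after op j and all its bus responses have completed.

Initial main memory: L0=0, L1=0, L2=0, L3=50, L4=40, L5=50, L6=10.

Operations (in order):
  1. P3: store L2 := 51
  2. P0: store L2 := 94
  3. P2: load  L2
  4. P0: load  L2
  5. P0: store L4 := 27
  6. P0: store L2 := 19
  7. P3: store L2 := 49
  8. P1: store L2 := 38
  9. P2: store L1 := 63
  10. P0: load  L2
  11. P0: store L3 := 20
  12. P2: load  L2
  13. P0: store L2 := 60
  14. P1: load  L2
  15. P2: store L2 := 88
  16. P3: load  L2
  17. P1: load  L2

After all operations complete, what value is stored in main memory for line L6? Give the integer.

memory[L6] = 10

step 1: P3: store L2 := 51  ⟶  IIIM  (L2)  txn=BusRdX  M[L2]=0
step 2: P0: store L2 := 94  ⟶  MIII  (L2)  txn=BusRdX+Flush  M[L2]=51
step 3: P2: load  L2  ⟶  SISI  (L2)  txn=BusRd+Flush  M[L2]=94
step 4: P0: load  L2  ⟶  SISI  (L2)  txn=∅  M[L2]=94
step 5: P0: store L4 := 27  ⟶  MIII  (L4)  txn=BusRdX  M[L4]=40
step 6: P0: store L2 := 19  ⟶  MIII  (L2)  txn=BusUpgr  M[L2]=94
step 7: P3: store L2 := 49  ⟶  IIIM  (L2)  txn=BusRdX+Flush  M[L2]=19
step 8: P1: store L2 := 38  ⟶  IMII  (L2)  txn=BusRdX+Flush  M[L2]=49
step 9: P2: store L1 := 63  ⟶  IIMI  (L1)  txn=BusRdX  M[L1]=0
step 10: P0: load  L2  ⟶  SSII  (L2)  txn=BusRd+Flush  M[L2]=38
step 11: P0: store L3 := 20  ⟶  MIII  (L3)  txn=BusRdX  M[L3]=50
step 12: P2: load  L2  ⟶  SSSI  (L2)  txn=BusRd  M[L2]=38
step 13: P0: store L2 := 60  ⟶  MIII  (L2)  txn=BusUpgr  M[L2]=38
step 14: P1: load  L2  ⟶  SSII  (L2)  txn=BusRd+Flush  M[L2]=60
step 15: P2: store L2 := 88  ⟶  IIMI  (L2)  txn=BusRdX  M[L2]=60
step 16: P3: load  L2  ⟶  IISS  (L2)  txn=BusRd+Flush  M[L2]=88
step 17: P1: load  L2  ⟶  ISSS  (L2)  txn=BusRd  M[L2]=88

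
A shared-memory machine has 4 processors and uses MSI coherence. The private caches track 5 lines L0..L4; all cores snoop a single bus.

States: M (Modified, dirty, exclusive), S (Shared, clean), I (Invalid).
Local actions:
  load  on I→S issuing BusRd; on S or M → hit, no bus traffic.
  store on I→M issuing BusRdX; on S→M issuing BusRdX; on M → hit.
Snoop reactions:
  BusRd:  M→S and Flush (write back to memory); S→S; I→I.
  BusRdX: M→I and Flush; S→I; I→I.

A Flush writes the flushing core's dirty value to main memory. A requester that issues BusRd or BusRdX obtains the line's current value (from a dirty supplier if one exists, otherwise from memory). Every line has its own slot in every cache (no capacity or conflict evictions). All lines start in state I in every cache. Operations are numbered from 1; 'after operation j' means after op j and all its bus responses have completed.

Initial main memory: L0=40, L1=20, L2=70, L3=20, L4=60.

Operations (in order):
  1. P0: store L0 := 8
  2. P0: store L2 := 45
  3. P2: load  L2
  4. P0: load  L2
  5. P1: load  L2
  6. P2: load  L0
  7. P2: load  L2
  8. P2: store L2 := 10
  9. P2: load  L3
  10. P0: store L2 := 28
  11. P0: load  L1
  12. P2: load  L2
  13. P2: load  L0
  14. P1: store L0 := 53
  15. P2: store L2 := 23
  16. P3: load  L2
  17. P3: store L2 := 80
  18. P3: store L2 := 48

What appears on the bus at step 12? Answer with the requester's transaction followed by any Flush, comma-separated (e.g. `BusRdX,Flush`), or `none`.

[1] P0: store L0 := 8 | P0:M(8), P1:I, P2:I, P3:I | bus: BusRdX
[2] P0: store L2 := 45 | P0:M(45), P1:I, P2:I, P3:I | bus: BusRdX
[3] P2: load  L2 | P0:S(45), P1:I, P2:S(45), P3:I | bus: BusRd,Flush
[4] P0: load  L2 | P0:S(45), P1:I, P2:S(45), P3:I | bus: none
[5] P1: load  L2 | P0:S(45), P1:S(45), P2:S(45), P3:I | bus: BusRd
[6] P2: load  L0 | P0:S(8), P1:I, P2:S(8), P3:I | bus: BusRd,Flush
[7] P2: load  L2 | P0:S(45), P1:S(45), P2:S(45), P3:I | bus: none
[8] P2: store L2 := 10 | P0:I, P1:I, P2:M(10), P3:I | bus: BusRdX
[9] P2: load  L3 | P0:I, P1:I, P2:S(20), P3:I | bus: BusRd
[10] P0: store L2 := 28 | P0:M(28), P1:I, P2:I, P3:I | bus: BusRdX,Flush
[11] P0: load  L1 | P0:S(20), P1:I, P2:I, P3:I | bus: BusRd
[12] P2: load  L2 | P0:S(28), P1:I, P2:S(28), P3:I | bus: BusRd,Flush
[13] P2: load  L0 | P0:S(8), P1:I, P2:S(8), P3:I | bus: none
[14] P1: store L0 := 53 | P0:I, P1:M(53), P2:I, P3:I | bus: BusRdX
[15] P2: store L2 := 23 | P0:I, P1:I, P2:M(23), P3:I | bus: BusRdX
[16] P3: load  L2 | P0:I, P1:I, P2:S(23), P3:S(23) | bus: BusRd,Flush
[17] P3: store L2 := 80 | P0:I, P1:I, P2:I, P3:M(80) | bus: BusRdX
[18] P3: store L2 := 48 | P0:I, P1:I, P2:I, P3:M(48) | bus: none

bus = BusRd,Flush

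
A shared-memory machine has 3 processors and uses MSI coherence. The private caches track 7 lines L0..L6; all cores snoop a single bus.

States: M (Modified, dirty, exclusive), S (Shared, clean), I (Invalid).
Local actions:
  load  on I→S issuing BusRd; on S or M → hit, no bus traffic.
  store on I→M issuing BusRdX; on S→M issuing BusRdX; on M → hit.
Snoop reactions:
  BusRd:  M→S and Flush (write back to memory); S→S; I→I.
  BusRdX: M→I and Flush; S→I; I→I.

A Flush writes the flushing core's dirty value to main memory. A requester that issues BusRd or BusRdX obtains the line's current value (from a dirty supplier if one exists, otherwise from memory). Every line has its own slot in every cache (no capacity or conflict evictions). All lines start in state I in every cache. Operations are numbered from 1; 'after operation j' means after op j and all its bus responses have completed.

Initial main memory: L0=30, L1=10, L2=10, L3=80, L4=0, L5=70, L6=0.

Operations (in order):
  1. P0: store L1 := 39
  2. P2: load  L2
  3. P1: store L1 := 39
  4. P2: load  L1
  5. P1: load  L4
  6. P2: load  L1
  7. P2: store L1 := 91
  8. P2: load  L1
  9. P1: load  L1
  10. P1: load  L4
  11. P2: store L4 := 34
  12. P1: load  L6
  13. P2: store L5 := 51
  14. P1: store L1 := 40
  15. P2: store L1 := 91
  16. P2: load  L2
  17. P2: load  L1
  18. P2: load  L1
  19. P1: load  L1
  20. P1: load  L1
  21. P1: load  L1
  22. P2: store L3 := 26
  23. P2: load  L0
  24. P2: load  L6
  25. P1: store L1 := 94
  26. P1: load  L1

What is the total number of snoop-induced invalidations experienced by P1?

  op1 P0: store L1 := 39 → M/I/I on L1; bus BusRdX; mem=10
  op2 P2: load  L2 → I/I/S on L2; bus BusRd; mem=10
  op3 P1: store L1 := 39 → I/M/I on L1; bus BusRdX Flush; mem=39
  op4 P2: load  L1 → I/S/S on L1; bus BusRd Flush; mem=39
  op5 P1: load  L4 → I/S/I on L4; bus BusRd; mem=0
  op6 P2: load  L1 → I/S/S on L1; bus (none); mem=39
  op7 P2: store L1 := 91 → I/I/M on L1; bus BusRdX; mem=39
  op8 P2: load  L1 → I/I/M on L1; bus (none); mem=39
  op9 P1: load  L1 → I/S/S on L1; bus BusRd Flush; mem=91
  op10 P1: load  L4 → I/S/I on L4; bus (none); mem=0
  op11 P2: store L4 := 34 → I/I/M on L4; bus BusRdX; mem=0
  op12 P1: load  L6 → I/S/I on L6; bus BusRd; mem=0
  op13 P2: store L5 := 51 → I/I/M on L5; bus BusRdX; mem=70
  op14 P1: store L1 := 40 → I/M/I on L1; bus BusRdX; mem=91
  op15 P2: store L1 := 91 → I/I/M on L1; bus BusRdX Flush; mem=40
  op16 P2: load  L2 → I/I/S on L2; bus (none); mem=10
  op17 P2: load  L1 → I/I/M on L1; bus (none); mem=40
  op18 P2: load  L1 → I/I/M on L1; bus (none); mem=40
  op19 P1: load  L1 → I/S/S on L1; bus BusRd Flush; mem=91
  op20 P1: load  L1 → I/S/S on L1; bus (none); mem=91
  op21 P1: load  L1 → I/S/S on L1; bus (none); mem=91
  op22 P2: store L3 := 26 → I/I/M on L3; bus BusRdX; mem=80
  op23 P2: load  L0 → I/I/S on L0; bus BusRd; mem=30
  op24 P2: load  L6 → I/S/S on L6; bus BusRd; mem=0
  op25 P1: store L1 := 94 → I/M/I on L1; bus BusRdX; mem=91
  op26 P1: load  L1 → I/M/I on L1; bus (none); mem=91

invalidations = 3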